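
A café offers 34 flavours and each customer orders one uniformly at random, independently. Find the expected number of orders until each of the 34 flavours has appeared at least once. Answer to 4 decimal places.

After k distinct flavours have appeared, the next order gives a new one with probability (34-k)/34, so the expected wait for the (k+1)-th is 34/(34-k).
E[T] = 34/34 + 34/33 + 34/32 + ... + 34/2 + 34/1 = 34·H_{34}.
H_{34} = 4.11821, so E[T] = 140.01914.

140.0191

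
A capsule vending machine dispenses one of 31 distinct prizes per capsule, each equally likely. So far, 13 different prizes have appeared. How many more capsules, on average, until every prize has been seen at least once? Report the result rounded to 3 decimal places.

108.348

From k distinct to k+1 distinct takes on average 31/(31-k) capsules.
Sum over k = 13,...,30: E = 31/18 + 31/17 + 31/16 + ... + 31/2 + 31/1 = 108.3484.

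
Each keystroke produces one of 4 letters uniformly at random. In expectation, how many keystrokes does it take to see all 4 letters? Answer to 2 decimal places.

After k distinct letters have appeared, the next keystroke gives a new one with probability (4-k)/4, so the expected wait for the (k+1)-th is 4/(4-k).
E[T] = 4/4 + 4/3 + 4/2 + 4/1 = 4·H_{4}.
H_{4} = 2.083, so E[T] = 8.333.

8.33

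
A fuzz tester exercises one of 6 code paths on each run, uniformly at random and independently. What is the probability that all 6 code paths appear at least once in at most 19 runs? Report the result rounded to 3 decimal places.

Let A_i be the event that code path i is missing after 19 runs. By inclusion–exclusion on the A_i,
P(all seen) = Σ_{j=0}^{6} (-1)^j C(6,j)((6-j)/6)^19
= 1.0000 - 0.1878 + 0.0068 - 0.0000 + 0.0000 - 0.0000 + 0.0000
= 0.8189.

0.819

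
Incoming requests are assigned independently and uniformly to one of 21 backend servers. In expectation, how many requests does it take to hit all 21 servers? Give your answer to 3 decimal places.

The wait to go from k to k+1 distinct servers is geometric with mean 21/(21-k).
E[T] = 21/21 + 21/20 + 21/19 + ... + 21/2 + 21/1 = 21·H_{21}.
H_{21} = 3.6454, so E[T] = 76.5525.

76.553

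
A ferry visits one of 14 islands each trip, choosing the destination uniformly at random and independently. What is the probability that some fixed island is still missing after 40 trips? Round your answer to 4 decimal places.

On each trip the fixed island fails to appear with probability 13/14.
P(still missing after 40) = (13/14)^40 = 0.05160.

0.0516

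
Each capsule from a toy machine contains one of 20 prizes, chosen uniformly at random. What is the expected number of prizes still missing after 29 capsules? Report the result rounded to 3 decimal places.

For each prize, P(unseen after 29) = (19/20)^29 = 0.2259.
By linearity of expectation, E[unseen] = 20·(19/20)^29 = 4.5187.

4.519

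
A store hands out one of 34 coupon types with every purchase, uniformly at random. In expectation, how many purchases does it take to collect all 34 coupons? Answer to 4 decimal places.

The wait to go from k to k+1 distinct coupons is geometric with mean 34/(34-k).
E[T] = 34/34 + 34/33 + 34/32 + ... + 34/2 + 34/1 = 34·H_{34}.
H_{34} = 4.11821, so E[T] = 140.01914.

140.0191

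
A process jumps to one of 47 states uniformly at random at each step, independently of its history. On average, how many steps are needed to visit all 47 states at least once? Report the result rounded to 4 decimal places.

The wait to go from k to k+1 distinct states is geometric with mean 47/(47-k).
E[T] = 47/47 + 47/46 + 47/45 + ... + 47/2 + 47/1 = 47·H_{47}.
H_{47} = 4.43796, so E[T] = 208.58430.

208.5843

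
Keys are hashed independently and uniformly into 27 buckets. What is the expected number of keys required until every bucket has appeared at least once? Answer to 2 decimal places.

Split into phases: going from k distinct to k+1 distinct takes on average 27/(27-k) keys.
E[T] = 27/27 + 27/26 + 27/25 + ... + 27/2 + 27/1 = 27·H_{27}.
H_{27} = 3.891, so E[T] = 105.069.

105.07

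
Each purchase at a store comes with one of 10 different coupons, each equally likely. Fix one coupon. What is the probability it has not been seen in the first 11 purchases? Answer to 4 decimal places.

On each purchase the fixed coupon fails to appear with probability 9/10.
P(still missing after 11) = (9/10)^11 = 0.31381.

0.3138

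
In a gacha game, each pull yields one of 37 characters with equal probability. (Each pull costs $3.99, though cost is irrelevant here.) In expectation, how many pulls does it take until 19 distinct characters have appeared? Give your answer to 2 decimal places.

26.14

With k distinct characters already seen, the next new one arrives after an expected 37/(37-k) pulls.
Sum over k = 0,...,18: E = 37/37 + 37/36 + 37/35 + ... + 37/20 + 37/19 = 26.140.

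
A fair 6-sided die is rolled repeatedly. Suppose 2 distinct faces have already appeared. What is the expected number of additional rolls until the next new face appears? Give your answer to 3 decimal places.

Each roll yields a new face with probability (6-2)/6 = 4/6, so the wait is geometric with mean 6/4.
E = 6/4 = 1.5000.

1.500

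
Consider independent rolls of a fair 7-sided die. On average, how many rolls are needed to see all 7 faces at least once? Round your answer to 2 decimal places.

Split into phases: going from k distinct to k+1 distinct takes on average 7/(7-k) rolls.
E[T] = 7/7 + 7/6 + 7/5 + ... + 7/2 + 7/1 = 7·H_{7}.
H_{7} = 2.593, so E[T] = 18.150.

18.15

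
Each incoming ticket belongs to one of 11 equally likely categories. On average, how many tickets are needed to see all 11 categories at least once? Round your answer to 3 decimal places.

Split into phases: going from k distinct to k+1 distinct takes on average 11/(11-k) tickets.
E[T] = 11/11 + 11/10 + 11/9 + ... + 11/2 + 11/1 = 11·H_{11}.
H_{11} = 3.0199, so E[T] = 33.2187.

33.219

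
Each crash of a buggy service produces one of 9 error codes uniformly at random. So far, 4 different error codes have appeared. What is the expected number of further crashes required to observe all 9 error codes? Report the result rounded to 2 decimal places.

The wait to go from k to k+1 distinct error codes is geometric with mean 9/(9-k).
Sum over k = 4,...,8: E = 9/5 + 9/4 + 9/3 + 9/2 + 9/1 = 20.550.

20.55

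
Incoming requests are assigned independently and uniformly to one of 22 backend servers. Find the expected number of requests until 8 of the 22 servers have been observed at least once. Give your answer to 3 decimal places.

Going from k to k+1 distinct takes a geometric number of requests with mean 22/(22-k).
Sum over k = 0,...,7: E = 22/22 + 22/21 + 22/20 + ... + 22/16 + 22/15 = 9.6635.

9.664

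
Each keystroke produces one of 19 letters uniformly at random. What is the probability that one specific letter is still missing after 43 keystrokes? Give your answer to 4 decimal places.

0.0978

Each keystroke misses the fixed letter with probability (19-1)/19 = 18/19, independently.
P(still missing after 43) = (18/19)^43 = 0.09779.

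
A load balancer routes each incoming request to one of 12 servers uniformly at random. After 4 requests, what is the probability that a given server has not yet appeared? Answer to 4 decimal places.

Each request misses the fixed server with probability (12-1)/12 = 11/12, independently.
P(still missing after 4) = (11/12)^4 = 0.70607.

0.7061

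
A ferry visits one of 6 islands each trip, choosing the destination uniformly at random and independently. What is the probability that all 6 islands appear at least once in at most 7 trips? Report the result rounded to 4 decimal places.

By inclusion–exclusion over which islands are missing,
P(all seen) = Σ_{j=0}^{6} (-1)^j C(6,j)((6-j)/6)^7
= 1.00000 - 1.67449 + 0.87791 - 0.15625 + 0.00686 - 0.00002 + 0.00000
= 0.05401.

0.0540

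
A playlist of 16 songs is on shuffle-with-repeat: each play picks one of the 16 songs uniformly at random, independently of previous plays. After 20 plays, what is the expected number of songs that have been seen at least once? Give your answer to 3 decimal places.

For each song, P(seen in 20 plays) = 1 - (15/16)^20 = 0.7249.
By linearity of expectation, E[distinct seen] = 16·(1 - (15/16)^20) = 11.5991.

11.599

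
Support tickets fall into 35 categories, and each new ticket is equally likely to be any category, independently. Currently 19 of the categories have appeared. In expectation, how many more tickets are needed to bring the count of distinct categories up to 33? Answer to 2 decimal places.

65.83

With k distinct categories already seen, the next new one takes an expected 35/(35-k) tickets.
Sum over k = 19,...,32: E = 35/16 + 35/15 + 35/14 + ... + 35/4 + 35/3 = 65.826.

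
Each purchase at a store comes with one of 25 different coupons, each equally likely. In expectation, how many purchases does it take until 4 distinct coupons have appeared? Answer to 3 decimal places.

4.265

Going from k to k+1 distinct takes a geometric number of purchases with mean 25/(25-k).
Sum over k = 0,...,3: E = 25/25 + 25/24 + 25/23 + 25/22 = 4.2650.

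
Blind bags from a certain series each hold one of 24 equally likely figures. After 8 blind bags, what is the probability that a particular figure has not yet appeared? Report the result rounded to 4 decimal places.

On each blind bag the fixed figure fails to appear with probability 23/24.
P(still missing after 8) = (23/24)^8 = 0.71143.

0.7114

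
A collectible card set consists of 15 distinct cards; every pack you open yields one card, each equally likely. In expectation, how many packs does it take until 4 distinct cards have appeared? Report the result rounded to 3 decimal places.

4.475

Going from k to k+1 distinct takes a geometric number of packs with mean 15/(15-k).
Sum over k = 0,...,3: E = 15/15 + 15/14 + 15/13 + 15/12 = 4.4753.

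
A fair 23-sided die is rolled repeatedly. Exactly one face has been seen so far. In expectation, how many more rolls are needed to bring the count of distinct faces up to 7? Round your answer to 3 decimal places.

The wait to go from k to k+1 distinct faces is geometric with mean 23/(23-k).
Sum over k = 1,...,6: E = 23/22 + 23/21 + 23/20 + 23/19 + 23/18 + 23/17 = 7.1319.

7.132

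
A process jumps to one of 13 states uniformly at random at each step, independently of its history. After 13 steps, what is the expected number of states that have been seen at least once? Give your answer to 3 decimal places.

8.408

For each state, P(seen in 13 steps) = 1 - (12/13)^13 = 0.6467.
By linearity of expectation, E[distinct seen] = 13·(1 - (12/13)^13) = 8.4076.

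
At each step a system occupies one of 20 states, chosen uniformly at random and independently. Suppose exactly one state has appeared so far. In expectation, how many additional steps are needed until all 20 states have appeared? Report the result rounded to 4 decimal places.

70.9548

From k distinct to k+1 distinct takes on average 20/(20-k) steps.
Sum over k = 1,...,19: E = 20/19 + 20/18 + 20/17 + ... + 20/2 + 20/1 = 70.95479.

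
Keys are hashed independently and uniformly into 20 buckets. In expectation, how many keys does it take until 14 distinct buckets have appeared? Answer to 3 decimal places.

22.955

Going from k to k+1 distinct takes a geometric number of keys with mean 20/(20-k).
Sum over k = 0,...,13: E = 20/20 + 20/19 + 20/18 + ... + 20/8 + 20/7 = 22.9548.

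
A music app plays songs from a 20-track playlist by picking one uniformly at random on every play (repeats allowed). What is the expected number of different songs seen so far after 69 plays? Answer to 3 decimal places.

For each song, P(seen in 69 plays) = 1 - (19/20)^69 = 0.9710.
By linearity of expectation, E[distinct seen] = 20·(1 - (19/20)^69) = 19.4193.

19.419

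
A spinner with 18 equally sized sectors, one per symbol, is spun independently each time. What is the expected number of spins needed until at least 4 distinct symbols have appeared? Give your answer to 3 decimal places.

4.384

With k distinct symbols already seen, the next new one arrives after an expected 18/(18-k) spins.
Sum over k = 0,...,3: E = 18/18 + 18/17 + 18/16 + 18/15 = 4.3838.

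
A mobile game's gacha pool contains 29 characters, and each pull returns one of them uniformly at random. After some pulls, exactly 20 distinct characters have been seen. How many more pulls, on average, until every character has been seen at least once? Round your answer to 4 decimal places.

With k distinct characters already seen, the next new one takes an expected 29/(29-k) pulls.
Sum over k = 20,...,28: E = 29/9 + 29/8 + 29/7 + ... + 29/2 + 29/1 = 82.04008.

82.0401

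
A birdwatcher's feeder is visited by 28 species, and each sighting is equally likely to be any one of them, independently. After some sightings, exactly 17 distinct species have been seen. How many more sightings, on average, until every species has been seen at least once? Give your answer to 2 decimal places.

From k distinct to k+1 distinct takes on average 28/(28-k) sightings.
Sum over k = 17,...,27: E = 28/11 + 28/10 + 28/9 + ... + 28/2 + 28/1 = 84.557.

84.56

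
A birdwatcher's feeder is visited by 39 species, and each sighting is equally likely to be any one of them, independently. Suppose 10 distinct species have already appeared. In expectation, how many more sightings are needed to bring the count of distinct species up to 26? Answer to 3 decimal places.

The wait to go from k to k+1 distinct species is geometric with mean 39/(39-k).
Sum over k = 10,...,25: E = 39/29 + 39/28 + 39/27 + ... + 39/15 + 39/14 = 30.4793.

30.479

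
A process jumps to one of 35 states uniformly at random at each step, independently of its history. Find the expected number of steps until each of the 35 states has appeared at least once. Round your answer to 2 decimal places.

Split into phases: going from k distinct to k+1 distinct takes on average 35/(35-k) steps.
E[T] = 35/35 + 35/34 + 35/33 + ... + 35/2 + 35/1 = 35·H_{35}.
H_{35} = 4.147, so E[T] = 145.137.

145.14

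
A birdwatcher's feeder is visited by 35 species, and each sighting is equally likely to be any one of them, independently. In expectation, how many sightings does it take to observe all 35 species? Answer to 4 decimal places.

145.1373

After k distinct species have appeared, the next sighting gives a new one with probability (35-k)/35, so the expected wait for the (k+1)-th is 35/(35-k).
E[T] = 35/35 + 35/34 + 35/33 + ... + 35/2 + 35/1 = 35·H_{35}.
H_{35} = 4.14678, so E[T] = 145.13735.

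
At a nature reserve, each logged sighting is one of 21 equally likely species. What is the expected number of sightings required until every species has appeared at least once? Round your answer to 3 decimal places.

76.553

The wait to go from k to k+1 distinct species is geometric with mean 21/(21-k).
E[T] = 21/21 + 21/20 + 21/19 + ... + 21/2 + 21/1 = 21·H_{21}.
H_{21} = 3.6454, so E[T] = 76.5525.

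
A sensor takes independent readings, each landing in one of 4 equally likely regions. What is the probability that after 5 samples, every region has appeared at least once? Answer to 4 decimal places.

By inclusion–exclusion over which regions are missing,
P(all seen) = Σ_{j=0}^{4} (-1)^j C(4,j)((4-j)/4)^5
= 1.00000 - 0.94922 + 0.18750 - 0.00391 + 0.00000
= 0.23438.

0.2344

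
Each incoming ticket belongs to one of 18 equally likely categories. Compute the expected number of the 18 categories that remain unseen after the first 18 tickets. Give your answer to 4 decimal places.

6.4335

For each category, P(unseen after 18) = (17/18)^18 = 0.35742.
By linearity of expectation, E[unseen] = 18·(17/18)^18 = 6.43351.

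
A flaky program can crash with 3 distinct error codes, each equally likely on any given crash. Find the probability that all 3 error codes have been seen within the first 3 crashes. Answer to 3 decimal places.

By inclusion–exclusion over which error codes are missing,
P(all seen) = Σ_{j=0}^{3} (-1)^j C(3,j)((3-j)/3)^3
= 1.0000 - 0.8889 + 0.1111 - 0.0000
= 0.2222.

0.222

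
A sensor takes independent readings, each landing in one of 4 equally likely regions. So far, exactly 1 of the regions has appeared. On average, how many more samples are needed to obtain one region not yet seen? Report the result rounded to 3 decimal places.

Each sample yields a new region with probability (4-1)/4 = 3/4, so the wait is geometric with mean 4/3.
E = 4/3 = 1.3333.

1.333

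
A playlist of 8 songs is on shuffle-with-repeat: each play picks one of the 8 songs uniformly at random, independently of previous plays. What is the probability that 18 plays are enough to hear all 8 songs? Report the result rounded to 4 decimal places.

Let A_i be the event that song i is missing after 18 plays. By inclusion–exclusion on the A_i,
P(all seen) = Σ_{j=0}^{8} (-1)^j C(8,j)((8-j)/8)^18
= 1.00000 - 0.72316 + 0.15786 - 0.01186 + 0.00027 - 0.00000 + 0.00000 - 0.00000 + 0.00000
= 0.42310.

0.4231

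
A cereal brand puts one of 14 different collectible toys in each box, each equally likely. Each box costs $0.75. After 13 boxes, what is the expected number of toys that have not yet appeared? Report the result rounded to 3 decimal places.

For each toy, P(unseen after 13) = (13/14)^13 = 0.3816.
By linearity of expectation, E[unseen] = 14·(13/14)^13 = 5.3423.

5.342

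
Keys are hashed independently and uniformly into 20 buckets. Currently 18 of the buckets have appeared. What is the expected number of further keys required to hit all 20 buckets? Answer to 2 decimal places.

The wait to go from k to k+1 distinct buckets is geometric with mean 20/(20-k).
Sum over k = 18,...,19: E = 20/2 + 20/1 = 30.000.

30.00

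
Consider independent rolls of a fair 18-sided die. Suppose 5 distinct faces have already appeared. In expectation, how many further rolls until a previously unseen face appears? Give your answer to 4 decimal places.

Each roll yields a new face with probability (18-5)/18 = 13/18, so the wait is geometric with mean 18/13.
E = 18/13 = 1.38462.

1.3846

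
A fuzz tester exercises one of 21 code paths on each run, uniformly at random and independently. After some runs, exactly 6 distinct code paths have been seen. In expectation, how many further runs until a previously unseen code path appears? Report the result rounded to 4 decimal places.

The number of runs until the next new code path is geometric with success probability 15/21, so its mean is 21/15.
E = 21/15 = 1.40000.

1.4000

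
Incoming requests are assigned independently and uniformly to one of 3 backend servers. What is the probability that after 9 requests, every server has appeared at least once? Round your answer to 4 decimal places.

0.9221

By inclusion–exclusion over which servers are missing,
P(all seen) = Σ_{j=0}^{3} (-1)^j C(3,j)((3-j)/3)^9
= 1.00000 - 0.07804 + 0.00015 - 0.00000
= 0.92212.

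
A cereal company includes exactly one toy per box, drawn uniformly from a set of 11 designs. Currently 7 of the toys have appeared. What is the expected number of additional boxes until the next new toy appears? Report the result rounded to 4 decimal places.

Each box yields a new toy with probability (11-7)/11 = 4/11, so the wait is geometric with mean 11/4.
E = 11/4 = 2.75000.

2.7500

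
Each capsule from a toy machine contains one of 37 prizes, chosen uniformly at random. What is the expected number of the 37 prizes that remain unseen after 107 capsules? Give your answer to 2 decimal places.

For each prize, P(unseen after 107) = (36/37)^107 = 0.053.
By linearity of expectation, E[unseen] = 37·(36/37)^107 = 1.972.

1.97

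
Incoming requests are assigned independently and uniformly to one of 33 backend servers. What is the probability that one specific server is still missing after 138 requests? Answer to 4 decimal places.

0.0143

Each request misses the fixed server with probability (33-1)/33 = 32/33, independently.
P(still missing after 138) = (32/33)^138 = 0.01431.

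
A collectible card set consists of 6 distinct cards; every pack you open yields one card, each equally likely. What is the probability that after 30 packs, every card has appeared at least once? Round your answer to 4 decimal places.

Let A_i be the event that card i is missing after 30 packs. By inclusion–exclusion on the A_i,
P(all seen) = Σ_{j=0}^{6} (-1)^j C(6,j)((6-j)/6)^30
= 1.00000 - 0.02528 + 0.00008 - 0.00000 + 0.00000 - 0.00000 + 0.00000
= 0.97480.

0.9748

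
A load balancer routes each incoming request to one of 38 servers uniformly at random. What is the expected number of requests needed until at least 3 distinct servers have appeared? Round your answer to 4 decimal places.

3.0826

Going from k to k+1 distinct takes a geometric number of requests with mean 38/(38-k).
Sum over k = 0,...,2: E = 38/38 + 38/37 + 38/36 = 3.08258.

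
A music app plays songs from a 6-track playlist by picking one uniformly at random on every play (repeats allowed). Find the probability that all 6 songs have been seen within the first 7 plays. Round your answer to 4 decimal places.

0.0540

By inclusion–exclusion over which songs are missing,
P(all seen) = Σ_{j=0}^{6} (-1)^j C(6,j)((6-j)/6)^7
= 1.00000 - 1.67449 + 0.87791 - 0.15625 + 0.00686 - 0.00002 + 0.00000
= 0.05401.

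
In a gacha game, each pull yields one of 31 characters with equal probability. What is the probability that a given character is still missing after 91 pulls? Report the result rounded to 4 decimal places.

0.0506

Each pull misses the fixed character with probability (31-1)/31 = 30/31, independently.
P(still missing after 91) = (30/31)^91 = 0.05060.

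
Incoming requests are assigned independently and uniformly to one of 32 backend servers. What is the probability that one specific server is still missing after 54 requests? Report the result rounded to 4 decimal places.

Each request misses the fixed server with probability (32-1)/32 = 31/32, independently.
P(still missing after 54) = (31/32)^54 = 0.18007.

0.1801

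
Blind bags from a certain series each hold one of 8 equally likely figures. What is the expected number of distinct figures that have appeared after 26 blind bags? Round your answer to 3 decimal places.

For each figure, P(seen in 26 blind bags) = 1 - (7/8)^26 = 0.9689.
By linearity of expectation, E[distinct seen] = 8·(1 - (7/8)^26) = 7.7515.

7.752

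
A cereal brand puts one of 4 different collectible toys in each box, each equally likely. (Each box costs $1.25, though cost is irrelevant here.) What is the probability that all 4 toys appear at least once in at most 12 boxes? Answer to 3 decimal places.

Let A_i be the event that toy i is missing after 12 boxes. By inclusion–exclusion on the A_i,
P(all seen) = Σ_{j=0}^{4} (-1)^j C(4,j)((4-j)/4)^12
= 1.0000 - 0.1267 + 0.0015 - 0.0000 + 0.0000
= 0.8748.

0.875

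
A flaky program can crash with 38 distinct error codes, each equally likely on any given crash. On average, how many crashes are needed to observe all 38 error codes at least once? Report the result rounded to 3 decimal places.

After k distinct error codes have appeared, the next crash gives a new one with probability (38-k)/38, so the expected wait for the (k+1)-th is 38/(38-k).
E[T] = 38/38 + 38/37 + 38/36 + ... + 38/2 + 38/1 = 38·H_{38}.
H_{38} = 4.2279, so E[T] = 160.6603.

160.660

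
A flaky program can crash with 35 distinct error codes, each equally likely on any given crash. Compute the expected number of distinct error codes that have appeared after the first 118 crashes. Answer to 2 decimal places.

33.86

For each error code, P(seen in 118 crashes) = 1 - (34/35)^118 = 0.967.
By linearity of expectation, E[distinct seen] = 35·(1 - (34/35)^118) = 33.856.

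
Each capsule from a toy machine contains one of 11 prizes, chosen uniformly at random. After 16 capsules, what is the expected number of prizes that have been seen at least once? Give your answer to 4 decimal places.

For each prize, P(seen in 16 capsules) = 1 - (10/11)^16 = 0.78237.
By linearity of expectation, E[distinct seen] = 11·(1 - (10/11)^16) = 8.60608.

8.6061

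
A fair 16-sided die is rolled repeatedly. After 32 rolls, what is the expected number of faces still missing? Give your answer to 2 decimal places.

2.03

For each face, P(unseen after 32) = (15/16)^32 = 0.127.
By linearity of expectation, E[unseen] = 16·(15/16)^32 = 2.029.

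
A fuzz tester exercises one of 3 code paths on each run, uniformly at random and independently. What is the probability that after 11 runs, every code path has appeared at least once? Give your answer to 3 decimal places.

Let A_i be the event that code path i is missing after 11 runs. By inclusion–exclusion on the A_i,
P(all seen) = Σ_{j=0}^{3} (-1)^j C(3,j)((3-j)/3)^11
= 1.0000 - 0.0347 + 0.0000 - 0.0000
= 0.9653.

0.965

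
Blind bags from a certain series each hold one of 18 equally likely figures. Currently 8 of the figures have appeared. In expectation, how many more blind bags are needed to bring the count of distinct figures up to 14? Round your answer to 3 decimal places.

With k distinct figures already seen, the next new one takes an expected 18/(18-k) blind bags.
Sum over k = 8,...,13: E = 18/10 + 18/9 + 18/8 + 18/7 + 18/6 + 18/5 = 15.2214.

15.221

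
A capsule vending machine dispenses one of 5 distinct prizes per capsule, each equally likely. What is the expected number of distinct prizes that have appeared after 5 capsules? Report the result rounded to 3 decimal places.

3.362

For each prize, P(seen in 5 capsules) = 1 - (4/5)^5 = 0.6723.
By linearity of expectation, E[distinct seen] = 5·(1 - (4/5)^5) = 3.3616.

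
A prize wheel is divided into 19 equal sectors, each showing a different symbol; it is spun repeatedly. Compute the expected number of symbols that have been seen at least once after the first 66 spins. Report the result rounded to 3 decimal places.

18.464

For each symbol, P(seen in 66 spins) = 1 - (18/19)^66 = 0.9718.
By linearity of expectation, E[distinct seen] = 19·(1 - (18/19)^66) = 18.4642.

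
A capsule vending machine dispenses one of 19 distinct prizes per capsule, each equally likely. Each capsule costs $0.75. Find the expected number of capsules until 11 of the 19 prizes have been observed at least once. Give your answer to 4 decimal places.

15.7678

Going from k to k+1 distinct takes a geometric number of capsules with mean 19/(19-k).
Sum over k = 0,...,10: E = 19/19 + 19/18 + 19/17 + ... + 19/10 + 19/9 = 15.76777.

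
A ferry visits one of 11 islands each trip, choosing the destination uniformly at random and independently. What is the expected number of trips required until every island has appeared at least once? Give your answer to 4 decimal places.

33.2187

After k distinct islands have appeared, the next trip gives a new one with probability (11-k)/11, so the expected wait for the (k+1)-th is 11/(11-k).
E[T] = 11/11 + 11/10 + 11/9 + ... + 11/2 + 11/1 = 11·H_{11}.
H_{11} = 3.01988, so E[T] = 33.21865.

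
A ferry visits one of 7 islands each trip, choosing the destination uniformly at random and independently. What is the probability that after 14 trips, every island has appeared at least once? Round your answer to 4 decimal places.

By inclusion–exclusion over which islands are missing,
P(all seen) = Σ_{j=0}^{7} (-1)^j C(7,j)((7-j)/7)^14
= 1.00000 - 0.80880 + 0.18898 - 0.01385 + 0.00025 - 0.00000 + 0.00000 - 0.00000
= 0.36657.

0.3666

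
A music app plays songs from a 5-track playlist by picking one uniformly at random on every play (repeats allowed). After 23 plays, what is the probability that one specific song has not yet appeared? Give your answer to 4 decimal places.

On each play the fixed song fails to appear with probability 4/5.
P(still missing after 23) = (4/5)^23 = 0.00590.

0.0059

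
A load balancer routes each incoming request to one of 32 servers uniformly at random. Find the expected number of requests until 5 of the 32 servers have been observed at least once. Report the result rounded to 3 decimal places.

5.345

With k distinct servers already seen, the next new one arrives after an expected 32/(32-k) requests.
Sum over k = 0,...,4: E = 32/32 + 32/31 + 32/30 + 32/29 + 32/28 = 5.3452.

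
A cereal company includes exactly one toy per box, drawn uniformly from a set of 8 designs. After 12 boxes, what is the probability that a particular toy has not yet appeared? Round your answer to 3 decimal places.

0.201

On each box the fixed toy fails to appear with probability 7/8.
P(still missing after 12) = (7/8)^12 = 0.2014.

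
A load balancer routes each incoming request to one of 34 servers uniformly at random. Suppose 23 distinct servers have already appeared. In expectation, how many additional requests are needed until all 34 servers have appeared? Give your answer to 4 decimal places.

102.6758

The wait to go from k to k+1 distinct servers is geometric with mean 34/(34-k).
Sum over k = 23,...,33: E = 34/11 + 34/10 + 34/9 + ... + 34/2 + 34/1 = 102.67583.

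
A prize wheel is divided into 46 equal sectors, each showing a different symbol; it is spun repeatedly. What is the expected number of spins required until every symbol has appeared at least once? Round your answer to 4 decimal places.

203.1676

After k distinct symbols have appeared, the next spin gives a new one with probability (46-k)/46, so the expected wait for the (k+1)-th is 46/(46-k).
E[T] = 46/46 + 46/45 + 46/44 + ... + 46/2 + 46/1 = 46·H_{46}.
H_{46} = 4.41669, so E[T] = 203.16761.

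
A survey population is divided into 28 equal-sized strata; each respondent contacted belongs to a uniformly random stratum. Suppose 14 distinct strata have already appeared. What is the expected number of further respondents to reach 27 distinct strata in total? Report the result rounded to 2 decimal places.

63.04

The wait to go from k to k+1 distinct strata is geometric with mean 28/(28-k).
Sum over k = 14,...,26: E = 28/14 + 28/13 + 28/12 + ... + 28/3 + 28/2 = 63.044.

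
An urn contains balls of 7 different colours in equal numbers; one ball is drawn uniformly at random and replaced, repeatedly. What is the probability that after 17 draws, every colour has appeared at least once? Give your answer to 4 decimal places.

Let A_i be the event that colour i is missing after 17 draws. By inclusion–exclusion on the A_i,
P(all seen) = Σ_{j=0}^{7} (-1)^j C(7,j)((7-j)/7)^17
= 1.00000 - 0.50933 + 0.06887 - 0.00258 + 0.00002 - 0.00000 + 0.00000 - 0.00000
= 0.55697.

0.5570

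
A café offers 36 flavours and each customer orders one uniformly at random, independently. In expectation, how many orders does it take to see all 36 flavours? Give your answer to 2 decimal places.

150.28

Split into phases: going from k distinct to k+1 distinct takes on average 36/(36-k) orders.
E[T] = 36/36 + 36/35 + 36/34 + ... + 36/2 + 36/1 = 36·H_{36}.
H_{36} = 4.175, so E[T] = 150.284.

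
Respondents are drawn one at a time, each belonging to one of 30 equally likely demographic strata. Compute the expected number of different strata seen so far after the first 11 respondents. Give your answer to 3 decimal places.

For each stratum, P(seen in 11 respondents) = 1 - (29/30)^11 = 0.3113.
By linearity of expectation, E[distinct seen] = 30·(1 - (29/30)^11) = 9.3383.

9.338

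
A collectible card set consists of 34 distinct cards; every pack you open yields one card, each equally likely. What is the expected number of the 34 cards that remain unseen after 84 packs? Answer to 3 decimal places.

2.770

For each card, P(unseen after 84) = (33/34)^84 = 0.0815.
By linearity of expectation, E[unseen] = 34·(33/34)^84 = 2.7696.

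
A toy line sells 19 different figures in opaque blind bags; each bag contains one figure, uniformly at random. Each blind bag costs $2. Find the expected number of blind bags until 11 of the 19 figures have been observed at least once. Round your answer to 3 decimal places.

With k distinct figures already seen, the next new one arrives after an expected 19/(19-k) blind bags.
Sum over k = 0,...,10: E = 19/19 + 19/18 + 19/17 + ... + 19/10 + 19/9 = 15.7678.

15.768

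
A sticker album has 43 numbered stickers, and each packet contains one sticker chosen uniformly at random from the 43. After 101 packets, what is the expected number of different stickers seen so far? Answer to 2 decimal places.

For each sticker, P(seen in 101 packets) = 1 - (42/43)^101 = 0.907.
By linearity of expectation, E[distinct seen] = 43·(1 - (42/43)^101) = 39.007.

39.01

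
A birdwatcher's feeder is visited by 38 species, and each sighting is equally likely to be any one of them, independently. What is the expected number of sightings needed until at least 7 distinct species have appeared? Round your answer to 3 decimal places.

7.625

Going from k to k+1 distinct takes a geometric number of sightings with mean 38/(38-k).
Sum over k = 0,...,6: E = 38/38 + 38/37 + 38/36 + ... + 38/33 + 38/32 = 7.6250.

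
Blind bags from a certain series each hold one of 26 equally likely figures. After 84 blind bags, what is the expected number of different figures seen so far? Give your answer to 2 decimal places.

For each figure, P(seen in 84 blind bags) = 1 - (25/26)^84 = 0.963.
By linearity of expectation, E[distinct seen] = 26·(1 - (25/26)^84) = 25.036.

25.04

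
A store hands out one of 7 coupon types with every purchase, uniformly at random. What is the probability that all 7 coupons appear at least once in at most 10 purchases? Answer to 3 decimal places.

0.105

By inclusion–exclusion over which coupons are missing,
P(all seen) = Σ_{j=0}^{7} (-1)^j C(7,j)((7-j)/7)^10
= 1.0000 - 1.4984 + 0.7260 - 0.1299 + 0.0073 - 0.0001 + 0.0000 - 0.0000
= 0.1049.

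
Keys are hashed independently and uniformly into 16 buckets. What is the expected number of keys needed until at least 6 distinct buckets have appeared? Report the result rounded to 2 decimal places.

7.23

Going from k to k+1 distinct takes a geometric number of keys with mean 16/(16-k).
Sum over k = 0,...,5: E = 16/16 + 16/15 + 16/14 + 16/13 + 16/12 + 16/11 = 7.228.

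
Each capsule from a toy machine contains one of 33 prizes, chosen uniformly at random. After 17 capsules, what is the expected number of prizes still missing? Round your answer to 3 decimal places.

For each prize, P(unseen after 17) = (32/33)^17 = 0.5927.
By linearity of expectation, E[unseen] = 33·(32/33)^17 = 19.5581.

19.558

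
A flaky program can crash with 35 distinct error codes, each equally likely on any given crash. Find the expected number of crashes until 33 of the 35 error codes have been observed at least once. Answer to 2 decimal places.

92.64

With k distinct error codes already seen, the next new one arrives after an expected 35/(35-k) crashes.
Sum over k = 0,...,32: E = 35/35 + 35/34 + 35/33 + ... + 35/4 + 35/3 = 92.637.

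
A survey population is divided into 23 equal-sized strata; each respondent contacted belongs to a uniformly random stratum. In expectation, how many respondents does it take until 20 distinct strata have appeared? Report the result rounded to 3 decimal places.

Going from k to k+1 distinct takes a geometric number of respondents with mean 23/(23-k).
Sum over k = 0,...,19: E = 23/23 + 23/22 + 23/21 + ... + 23/5 + 23/4 = 43.7220.

43.722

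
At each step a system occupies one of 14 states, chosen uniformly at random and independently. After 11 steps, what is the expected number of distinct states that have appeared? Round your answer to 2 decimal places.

7.80

For each state, P(seen in 11 steps) = 1 - (13/14)^11 = 0.557.
By linearity of expectation, E[distinct seen] = 14·(1 - (13/14)^11) = 7.804.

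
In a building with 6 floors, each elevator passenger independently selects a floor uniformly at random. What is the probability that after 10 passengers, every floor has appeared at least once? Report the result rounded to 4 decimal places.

0.2718

Let A_i be the event that floor i is missing after 10 passengers. By inclusion–exclusion on the A_i,
P(all seen) = Σ_{j=0}^{6} (-1)^j C(6,j)((6-j)/6)^10
= 1.00000 - 0.96903 + 0.26012 - 0.01953 + 0.00025 - 0.00000 + 0.00000
= 0.27181.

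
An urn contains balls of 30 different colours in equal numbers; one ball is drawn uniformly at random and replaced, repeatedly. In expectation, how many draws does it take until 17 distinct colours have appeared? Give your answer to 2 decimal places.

Going from k to k+1 distinct takes a geometric number of draws with mean 30/(30-k).
Sum over k = 0,...,16: E = 30/30 + 30/29 + 30/28 + ... + 30/15 + 30/14 = 24.446.

24.45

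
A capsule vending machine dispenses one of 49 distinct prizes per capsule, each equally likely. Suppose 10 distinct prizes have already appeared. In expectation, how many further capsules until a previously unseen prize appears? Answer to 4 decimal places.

1.2564

The number of capsules until the next new prize is geometric with success probability 39/49, so its mean is 49/39.
E = 49/39 = 1.25641.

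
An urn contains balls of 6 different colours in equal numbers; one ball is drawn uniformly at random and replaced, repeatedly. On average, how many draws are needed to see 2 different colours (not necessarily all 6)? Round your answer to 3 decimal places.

2.200

Going from k to k+1 distinct takes a geometric number of draws with mean 6/(6-k).
Sum over k = 0,...,1: E = 6/6 + 6/5 = 2.2000.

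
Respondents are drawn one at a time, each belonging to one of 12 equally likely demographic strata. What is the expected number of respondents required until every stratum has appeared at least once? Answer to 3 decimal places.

37.239

The wait to go from k to k+1 distinct strata is geometric with mean 12/(12-k).
E[T] = 12/12 + 12/11 + 12/10 + ... + 12/2 + 12/1 = 12·H_{12}.
H_{12} = 3.1032, so E[T] = 37.2385.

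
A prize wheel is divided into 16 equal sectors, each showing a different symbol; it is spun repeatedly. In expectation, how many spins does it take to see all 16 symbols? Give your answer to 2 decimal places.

Split into phases: going from k distinct to k+1 distinct takes on average 16/(16-k) spins.
E[T] = 16/16 + 16/15 + 16/14 + ... + 16/2 + 16/1 = 16·H_{16}.
H_{16} = 3.381, so E[T] = 54.092.

54.09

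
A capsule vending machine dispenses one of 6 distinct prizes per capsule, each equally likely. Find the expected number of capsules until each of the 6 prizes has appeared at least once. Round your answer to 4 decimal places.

14.7000

The wait to go from k to k+1 distinct prizes is geometric with mean 6/(6-k).
E[T] = 6/6 + 6/5 + 6/4 + 6/3 + 6/2 + 6/1 = 6·H_{6}.
H_{6} = 2.45000, so E[T] = 14.70000.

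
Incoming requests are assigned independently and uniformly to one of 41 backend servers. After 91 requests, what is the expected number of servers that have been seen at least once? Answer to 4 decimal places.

36.6658

For each server, P(seen in 91 requests) = 1 - (40/41)^91 = 0.89429.
By linearity of expectation, E[distinct seen] = 41·(1 - (40/41)^91) = 36.66577.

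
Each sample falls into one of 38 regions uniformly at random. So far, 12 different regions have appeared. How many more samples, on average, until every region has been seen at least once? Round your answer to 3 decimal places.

From k distinct to k+1 distinct takes on average 38/(38-k) samples.
Sum over k = 12,...,37: E = 38/26 + 38/25 + 38/24 + ... + 38/2 + 38/1 = 146.4679.

146.468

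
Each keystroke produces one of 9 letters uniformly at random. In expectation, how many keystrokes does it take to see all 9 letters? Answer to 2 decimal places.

Split into phases: going from k distinct to k+1 distinct takes on average 9/(9-k) keystrokes.
E[T] = 9/9 + 9/8 + 9/7 + ... + 9/2 + 9/1 = 9·H_{9}.
H_{9} = 2.829, so E[T] = 25.461.

25.46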